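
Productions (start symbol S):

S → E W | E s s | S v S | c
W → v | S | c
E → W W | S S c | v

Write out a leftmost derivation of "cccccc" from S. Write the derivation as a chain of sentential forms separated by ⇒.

S ⇒ EW   [S → E W]
EW ⇒ WWW   [E → W W]
WWW ⇒ cWW   [W → c]
cWW ⇒ cSW   [W → S]
cSW ⇒ cEWW   [S → E W]
cEWW ⇒ cSScWW   [E → S S c]
cSScWW ⇒ ccScWW   [S → c]
ccScWW ⇒ ccccWW   [S → c]
ccccWW ⇒ cccccW   [W → c]
cccccW ⇒ cccccc   [W → c]

S⇒EW⇒WWW⇒cWW⇒cSW⇒cEWW⇒cSScWW⇒ccScWW⇒ccccWW⇒cccccW⇒cccccc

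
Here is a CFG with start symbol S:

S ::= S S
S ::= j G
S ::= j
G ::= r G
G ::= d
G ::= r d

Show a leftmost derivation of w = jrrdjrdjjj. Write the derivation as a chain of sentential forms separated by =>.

S => SS => jGS => jrGS => jrrdS => jrrdSS => jrrdSSS => jrrdSSSS => jrrdjGSSS => jrrdjrdSSS => jrrdjrdjSS => jrrdjrdjjS => jrrdjrdjjj

S => SS   [S ::= S S]
SS => jGS   [S ::= j G]
jGS => jrGS   [G ::= r G]
jrGS => jrrdS   [G ::= r d]
jrrdS => jrrdSS   [S ::= S S]
jrrdSS => jrrdSSS   [S ::= S S]
jrrdSSS => jrrdSSSS   [S ::= S S]
jrrdSSSS => jrrdjGSSS   [S ::= j G]
jrrdjGSSS => jrrdjrdSSS   [G ::= r d]
jrrdjrdSSS => jrrdjrdjSS   [S ::= j]
jrrdjrdjSS => jrrdjrdjjS   [S ::= j]
jrrdjrdjjS => jrrdjrdjjj   [S ::= j]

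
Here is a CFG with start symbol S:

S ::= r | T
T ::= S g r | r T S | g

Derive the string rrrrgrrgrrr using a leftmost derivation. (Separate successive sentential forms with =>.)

S=>T=>rTS=>rrTSS=>rrSgrSS=>rrTgrSS=>rrrTSgrSS=>rrrrTSSgrSS=>rrrrgSSgrSS=>rrrrgrSgrSS=>rrrrgrrgrSS=>rrrrgrrgrrS=>rrrrgrrgrrr

S => T   [S ::= T]
T => rTS   [T ::= r T S]
rTS => rrTSS   [T ::= r T S]
rrTSS => rrSgrSS   [T ::= S g r]
rrSgrSS => rrTgrSS   [S ::= T]
rrTgrSS => rrrTSgrSS   [T ::= r T S]
rrrTSgrSS => rrrrTSSgrSS   [T ::= r T S]
rrrrTSSgrSS => rrrrgSSgrSS   [T ::= g]
rrrrgSSgrSS => rrrrgrSgrSS   [S ::= r]
rrrrgrSgrSS => rrrrgrrgrSS   [S ::= r]
rrrrgrrgrSS => rrrrgrrgrrS   [S ::= r]
rrrrgrrgrrS => rrrrgrrgrrr   [S ::= r]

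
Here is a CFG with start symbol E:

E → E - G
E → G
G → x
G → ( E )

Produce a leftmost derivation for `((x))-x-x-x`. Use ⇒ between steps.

E ⇒ E-G ⇒ E-G-G ⇒ E-G-G-G ⇒ G-G-G-G ⇒ (E)-G-G-G ⇒ (G)-G-G-G ⇒ ((E))-G-G-G ⇒ ((G))-G-G-G ⇒ ((x))-G-G-G ⇒ ((x))-x-G-G ⇒ ((x))-x-x-G ⇒ ((x))-x-x-x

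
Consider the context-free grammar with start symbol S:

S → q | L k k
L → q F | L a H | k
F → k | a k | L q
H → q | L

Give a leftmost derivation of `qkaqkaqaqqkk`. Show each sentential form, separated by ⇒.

S⇒Lkk⇒LaHkk⇒qFaHkk⇒qkaHkk⇒qkaLkk⇒qkaqFkk⇒qkaqLqkk⇒qkaqLaHqkk⇒qkaqLaHaHqkk⇒qkaqkaHaHqkk⇒qkaqkaqaHqkk⇒qkaqkaqaqqkk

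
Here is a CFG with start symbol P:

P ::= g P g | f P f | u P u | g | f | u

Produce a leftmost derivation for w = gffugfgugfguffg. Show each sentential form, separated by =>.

P=>gPg=>gfPfg=>gffPffg=>gffuPuffg=>gffugPguffg=>gffugfPfguffg=>gffugfgPgfguffg=>gffugfgugfguffg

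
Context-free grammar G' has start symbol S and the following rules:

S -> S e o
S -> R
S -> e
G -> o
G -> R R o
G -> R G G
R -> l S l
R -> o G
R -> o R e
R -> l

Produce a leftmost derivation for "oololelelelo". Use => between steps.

S => R => oG => oRRo => ooReRo => oolSleRo => oolRleRo => ooloReleRo => oololSleleRo => oololeleleRo => oololelelelo

S => R   [S -> R]
R => oG   [R -> o G]
oG => oRRo   [G -> R R o]
oRRo => ooReRo   [R -> o R e]
ooReRo => oolSleRo   [R -> l S l]
oolSleRo => oolRleRo   [S -> R]
oolRleRo => ooloReleRo   [R -> o R e]
ooloReleRo => oololSleleRo   [R -> l S l]
oololSleleRo => oololeleleRo   [S -> e]
oololeleleRo => oololelelelo   [R -> l]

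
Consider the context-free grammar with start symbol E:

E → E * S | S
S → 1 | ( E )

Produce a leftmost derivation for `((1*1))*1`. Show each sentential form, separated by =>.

E => E*S   [E → E * S]
E*S => S*S   [E → S]
S*S => (E)*S   [S → ( E )]
(E)*S => (S)*S   [E → S]
(S)*S => ((E))*S   [S → ( E )]
((E))*S => ((E*S))*S   [E → E * S]
((E*S))*S => ((S*S))*S   [E → S]
((S*S))*S => ((1*S))*S   [S → 1]
((1*S))*S => ((1*1))*S   [S → 1]
((1*1))*S => ((1*1))*1   [S → 1]

E => E*S => S*S => (E)*S => (S)*S => ((E))*S => ((E*S))*S => ((S*S))*S => ((1*S))*S => ((1*1))*S => ((1*1))*1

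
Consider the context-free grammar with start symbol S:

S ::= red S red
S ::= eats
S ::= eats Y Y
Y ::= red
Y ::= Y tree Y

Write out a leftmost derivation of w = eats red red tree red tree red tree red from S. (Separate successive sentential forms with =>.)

S => eats Y Y => eats red Y => eats red Y tree Y => eats red Y tree Y tree Y => eats red Y tree Y tree Y tree Y => eats red red tree Y tree Y tree Y => eats red red tree red tree Y tree Y => eats red red tree red tree red tree Y => eats red red tree red tree red tree red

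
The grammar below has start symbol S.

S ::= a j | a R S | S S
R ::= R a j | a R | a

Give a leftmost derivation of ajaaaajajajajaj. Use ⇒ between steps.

S ⇒ SS   [S ::= S S]
SS ⇒ SSS   [S ::= S S]
SSS ⇒ SSSS   [S ::= S S]
SSSS ⇒ ajSSS   [S ::= a j]
ajSSS ⇒ ajaRSSS   [S ::= a R S]
ajaRSSS ⇒ ajaRajSSS   [R ::= R a j]
ajaRajSSS ⇒ ajaRajajSSS   [R ::= R a j]
ajaRajajSSS ⇒ ajaaRajajSSS   [R ::= a R]
ajaaRajajSSS ⇒ ajaaaajajSSS   [R ::= a]
ajaaaajajSSS ⇒ ajaaaajajajSS   [S ::= a j]
ajaaaajajajSS ⇒ ajaaaajajajajS   [S ::= a j]
ajaaaajajajajS ⇒ ajaaaajajajajaj   [S ::= a j]

S⇒SS⇒SSS⇒SSSS⇒ajSSS⇒ajaRSSS⇒ajaRajSSS⇒ajaRajajSSS⇒ajaaRajajSSS⇒ajaaaajajSSS⇒ajaaaajajajSS⇒ajaaaajajajajS⇒ajaaaajajajajaj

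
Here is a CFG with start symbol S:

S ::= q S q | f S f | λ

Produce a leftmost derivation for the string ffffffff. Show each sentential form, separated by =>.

S => fSf => ffSff => fffSfff => ffffSffff => ffffffff

S => fSf   [S ::= f S f]
fSf => ffSff   [S ::= f S f]
ffSff => fffSfff   [S ::= f S f]
fffSfff => ffffSffff   [S ::= f S f]
ffffSffff => ffffffff   [S ::= λ]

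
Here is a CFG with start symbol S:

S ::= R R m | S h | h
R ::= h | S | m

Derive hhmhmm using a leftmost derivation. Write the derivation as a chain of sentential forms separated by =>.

S => RRm => SRm => ShRm => hhRm => hhSm => hhRRmm => hhmRmm => hhmhmm

S => RRm   [S ::= R R m]
RRm => SRm   [R ::= S]
SRm => ShRm   [S ::= S h]
ShRm => hhRm   [S ::= h]
hhRm => hhSm   [R ::= S]
hhSm => hhRRmm   [S ::= R R m]
hhRRmm => hhmRmm   [R ::= m]
hhmRmm => hhmhmm   [R ::= h]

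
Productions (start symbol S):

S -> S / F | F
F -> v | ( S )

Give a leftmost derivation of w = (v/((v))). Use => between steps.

S=>F=>(S)=>(S/F)=>(F/F)=>(v/F)=>(v/(S))=>(v/(F))=>(v/((S)))=>(v/((F)))=>(v/((v)))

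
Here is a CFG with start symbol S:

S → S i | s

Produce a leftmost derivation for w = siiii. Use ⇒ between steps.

S ⇒ Si ⇒ Sii ⇒ Siii ⇒ Siiii ⇒ siiii

S ⇒ Si   [S → S i]
Si ⇒ Sii   [S → S i]
Sii ⇒ Siii   [S → S i]
Siii ⇒ Siiii   [S → S i]
Siiii ⇒ siiii   [S → s]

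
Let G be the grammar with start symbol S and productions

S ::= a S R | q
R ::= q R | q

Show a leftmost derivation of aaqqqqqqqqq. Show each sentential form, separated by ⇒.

S ⇒ aSR   [S ::= a S R]
aSR ⇒ aaSRR   [S ::= a S R]
aaSRR ⇒ aaqRR   [S ::= q]
aaqRR ⇒ aaqqRR   [R ::= q R]
aaqqRR ⇒ aaqqqR   [R ::= q]
aaqqqR ⇒ aaqqqqR   [R ::= q R]
aaqqqqR ⇒ aaqqqqqR   [R ::= q R]
aaqqqqqR ⇒ aaqqqqqqR   [R ::= q R]
aaqqqqqqR ⇒ aaqqqqqqqR   [R ::= q R]
aaqqqqqqqR ⇒ aaqqqqqqqqR   [R ::= q R]
aaqqqqqqqqR ⇒ aaqqqqqqqqq   [R ::= q]

S⇒aSR⇒aaSRR⇒aaqRR⇒aaqqRR⇒aaqqqR⇒aaqqqqR⇒aaqqqqqR⇒aaqqqqqqR⇒aaqqqqqqqR⇒aaqqqqqqqqR⇒aaqqqqqqqqq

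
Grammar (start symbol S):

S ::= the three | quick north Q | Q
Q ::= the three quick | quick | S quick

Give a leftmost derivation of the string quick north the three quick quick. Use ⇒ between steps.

S ⇒ Q ⇒ S quick ⇒ quick north Q quick ⇒ quick north the three quick quick

S ⇒ Q   [S ::= Q]
Q ⇒ S quick   [Q ::= S quick]
S quick ⇒ quick north Q quick   [S ::= quick north Q]
quick north Q quick ⇒ quick north the three quick quick   [Q ::= the three quick]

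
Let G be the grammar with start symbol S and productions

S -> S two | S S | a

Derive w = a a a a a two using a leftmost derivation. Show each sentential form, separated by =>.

S => S two => S S two => S S S two => S S S S two => S S S S S two => a S S S S two => a a S S S two => a a a S S two => a a a a S two => a a a a a two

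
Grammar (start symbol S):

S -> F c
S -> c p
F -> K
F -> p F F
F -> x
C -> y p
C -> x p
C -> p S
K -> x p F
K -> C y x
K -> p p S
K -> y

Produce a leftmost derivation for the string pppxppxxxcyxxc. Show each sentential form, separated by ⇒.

S⇒Fc⇒pFFc⇒pKFc⇒pCyxFc⇒ppSyxFc⇒ppFcyxFc⇒pppFFcyxFc⇒pppKFcyxFc⇒pppxpFFcyxFc⇒pppxppFFFcyxFc⇒pppxppxFFcyxFc⇒pppxppxxFcyxFc⇒pppxppxxxcyxFc⇒pppxppxxxcyxxc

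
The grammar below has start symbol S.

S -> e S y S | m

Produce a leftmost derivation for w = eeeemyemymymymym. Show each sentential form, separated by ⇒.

S ⇒ eSyS ⇒ eeSySyS ⇒ eeeSySySyS ⇒ eeeeSySySySyS ⇒ eeeemySySySyS ⇒ eeeemyeSySySySyS ⇒ eeeemyemySySySyS ⇒ eeeemyemymySySyS ⇒ eeeemyemymymySyS ⇒ eeeemyemymymymyS ⇒ eeeemyemymymymym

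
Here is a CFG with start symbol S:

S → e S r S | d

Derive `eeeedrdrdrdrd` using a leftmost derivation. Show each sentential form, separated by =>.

S => eSrS   [S → e S r S]
eSrS => eeSrSrS   [S → e S r S]
eeSrSrS => eeeSrSrSrS   [S → e S r S]
eeeSrSrSrS => eeeeSrSrSrSrS   [S → e S r S]
eeeeSrSrSrSrS => eeeedrSrSrSrS   [S → d]
eeeedrSrSrSrS => eeeedrdrSrSrS   [S → d]
eeeedrdrSrSrS => eeeedrdrdrSrS   [S → d]
eeeedrdrdrSrS => eeeedrdrdrdrS   [S → d]
eeeedrdrdrdrS => eeeedrdrdrdrd   [S → d]

S => eSrS => eeSrSrS => eeeSrSrSrS => eeeeSrSrSrSrS => eeeedrSrSrSrS => eeeedrdrSrSrS => eeeedrdrdrSrS => eeeedrdrdrdrS => eeeedrdrdrdrd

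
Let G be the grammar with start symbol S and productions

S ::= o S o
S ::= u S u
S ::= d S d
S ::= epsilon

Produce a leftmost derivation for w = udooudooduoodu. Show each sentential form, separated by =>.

S => uSu => udSdu => udoSodu => udooSoodu => udoouSuoodu => udooudSduoodu => udooudoSoduoodu => udooudooduoodu

S => uSu   [S ::= u S u]
uSu => udSdu   [S ::= d S d]
udSdu => udoSodu   [S ::= o S o]
udoSodu => udooSoodu   [S ::= o S o]
udooSoodu => udoouSuoodu   [S ::= u S u]
udoouSuoodu => udooudSduoodu   [S ::= d S d]
udooudSduoodu => udooudoSoduoodu   [S ::= o S o]
udooudoSoduoodu => udooudooduoodu   [S ::= epsilon]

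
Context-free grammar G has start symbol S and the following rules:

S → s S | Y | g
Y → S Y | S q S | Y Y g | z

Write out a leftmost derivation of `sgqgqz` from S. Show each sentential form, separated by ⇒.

S ⇒ sS ⇒ sY ⇒ sSqS ⇒ sYqS ⇒ sSqSqS ⇒ sgqSqS ⇒ sgqgqS ⇒ sgqgqY ⇒ sgqgqz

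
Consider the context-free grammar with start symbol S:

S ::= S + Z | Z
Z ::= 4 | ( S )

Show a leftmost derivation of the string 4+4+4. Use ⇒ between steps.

S ⇒ S+Z ⇒ S+Z+Z ⇒ Z+Z+Z ⇒ 4+Z+Z ⇒ 4+4+Z ⇒ 4+4+4

S ⇒ S+Z   [S ::= S + Z]
S+Z ⇒ S+Z+Z   [S ::= S + Z]
S+Z+Z ⇒ Z+Z+Z   [S ::= Z]
Z+Z+Z ⇒ 4+Z+Z   [Z ::= 4]
4+Z+Z ⇒ 4+4+Z   [Z ::= 4]
4+4+Z ⇒ 4+4+4   [Z ::= 4]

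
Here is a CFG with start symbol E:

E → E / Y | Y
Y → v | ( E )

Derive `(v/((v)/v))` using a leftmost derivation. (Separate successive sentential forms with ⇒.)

E ⇒ Y ⇒ (E) ⇒ (E/Y) ⇒ (Y/Y) ⇒ (v/Y) ⇒ (v/(E)) ⇒ (v/(E/Y)) ⇒ (v/(Y/Y)) ⇒ (v/((E)/Y)) ⇒ (v/((Y)/Y)) ⇒ (v/((v)/Y)) ⇒ (v/((v)/v))

E ⇒ Y   [E → Y]
Y ⇒ (E)   [Y → ( E )]
(E) ⇒ (E/Y)   [E → E / Y]
(E/Y) ⇒ (Y/Y)   [E → Y]
(Y/Y) ⇒ (v/Y)   [Y → v]
(v/Y) ⇒ (v/(E))   [Y → ( E )]
(v/(E)) ⇒ (v/(E/Y))   [E → E / Y]
(v/(E/Y)) ⇒ (v/(Y/Y))   [E → Y]
(v/(Y/Y)) ⇒ (v/((E)/Y))   [Y → ( E )]
(v/((E)/Y)) ⇒ (v/((Y)/Y))   [E → Y]
(v/((Y)/Y)) ⇒ (v/((v)/Y))   [Y → v]
(v/((v)/Y)) ⇒ (v/((v)/v))   [Y → v]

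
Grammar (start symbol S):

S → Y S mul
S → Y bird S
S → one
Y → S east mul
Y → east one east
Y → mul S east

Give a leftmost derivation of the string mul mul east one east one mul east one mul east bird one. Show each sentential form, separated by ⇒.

S ⇒ Y bird S   [S → Y bird S]
Y bird S ⇒ mul S east bird S   [Y → mul S east]
mul S east bird S ⇒ mul Y S mul east bird S   [S → Y S mul]
mul Y S mul east bird S ⇒ mul mul S east S mul east bird S   [Y → mul S east]
mul mul S east S mul east bird S ⇒ mul mul Y S mul east S mul east bird S   [S → Y S mul]
mul mul Y S mul east S mul east bird S ⇒ mul mul east one east S mul east S mul east bird S   [Y → east one east]
mul mul east one east S mul east S mul east bird S ⇒ mul mul east one east one mul east S mul east bird S   [S → one]
mul mul east one east one mul east S mul east bird S ⇒ mul mul east one east one mul east one mul east bird S   [S → one]
mul mul east one east one mul east one mul east bird S ⇒ mul mul east one east one mul east one mul east bird one   [S → one]

S ⇒ Y bird S ⇒ mul S east bird S ⇒ mul Y S mul east bird S ⇒ mul mul S east S mul east bird S ⇒ mul mul Y S mul east S mul east bird S ⇒ mul mul east one east S mul east S mul east bird S ⇒ mul mul east one east one mul east S mul east bird S ⇒ mul mul east one east one mul east one mul east bird S ⇒ mul mul east one east one mul east one mul east bird one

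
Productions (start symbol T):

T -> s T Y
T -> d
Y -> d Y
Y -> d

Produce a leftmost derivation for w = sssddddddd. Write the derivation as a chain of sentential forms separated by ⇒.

T⇒sTY⇒ssTYY⇒sssTYYY⇒sssdYYY⇒sssddYY⇒sssdddYY⇒sssddddYY⇒sssdddddYY⇒sssddddddY⇒sssddddddd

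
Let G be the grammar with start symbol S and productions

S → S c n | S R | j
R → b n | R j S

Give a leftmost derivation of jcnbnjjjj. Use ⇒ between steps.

S ⇒ SR ⇒ ScnR ⇒ jcnR ⇒ jcnRjS ⇒ jcnRjSjS ⇒ jcnbnjSjS ⇒ jcnbnjjjS ⇒ jcnbnjjjj

S ⇒ SR   [S → S R]
SR ⇒ ScnR   [S → S c n]
ScnR ⇒ jcnR   [S → j]
jcnR ⇒ jcnRjS   [R → R j S]
jcnRjS ⇒ jcnRjSjS   [R → R j S]
jcnRjSjS ⇒ jcnbnjSjS   [R → b n]
jcnbnjSjS ⇒ jcnbnjjjS   [S → j]
jcnbnjjjS ⇒ jcnbnjjjj   [S → j]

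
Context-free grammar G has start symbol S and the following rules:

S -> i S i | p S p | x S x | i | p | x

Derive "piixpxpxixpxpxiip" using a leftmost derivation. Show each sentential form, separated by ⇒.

S ⇒ pSp   [S -> p S p]
pSp ⇒ piSip   [S -> i S i]
piSip ⇒ piiSiip   [S -> i S i]
piiSiip ⇒ piixSxiip   [S -> x S x]
piixSxiip ⇒ piixpSpxiip   [S -> p S p]
piixpSpxiip ⇒ piixpxSxpxiip   [S -> x S x]
piixpxSxpxiip ⇒ piixpxpSpxpxiip   [S -> p S p]
piixpxpSpxpxiip ⇒ piixpxpxSxpxpxiip   [S -> x S x]
piixpxpxSxpxpxiip ⇒ piixpxpxixpxpxiip   [S -> i]

S ⇒ pSp ⇒ piSip ⇒ piiSiip ⇒ piixSxiip ⇒ piixpSpxiip ⇒ piixpxSxpxiip ⇒ piixpxpSpxpxiip ⇒ piixpxpxSxpxpxiip ⇒ piixpxpxixpxpxiip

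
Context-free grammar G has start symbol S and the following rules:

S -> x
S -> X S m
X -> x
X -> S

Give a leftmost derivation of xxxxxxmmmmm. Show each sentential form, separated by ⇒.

S⇒XSm⇒xSm⇒xXSmm⇒xxSmm⇒xxXSmmm⇒xxxSmmm⇒xxxXSmmmm⇒xxxxSmmmm⇒xxxxXSmmmmm⇒xxxxSSmmmmm⇒xxxxxSmmmmm⇒xxxxxxmmmmm

S ⇒ XSm   [S -> X S m]
XSm ⇒ xSm   [X -> x]
xSm ⇒ xXSmm   [S -> X S m]
xXSmm ⇒ xxSmm   [X -> x]
xxSmm ⇒ xxXSmmm   [S -> X S m]
xxXSmmm ⇒ xxxSmmm   [X -> x]
xxxSmmm ⇒ xxxXSmmmm   [S -> X S m]
xxxXSmmmm ⇒ xxxxSmmmm   [X -> x]
xxxxSmmmm ⇒ xxxxXSmmmmm   [S -> X S m]
xxxxXSmmmmm ⇒ xxxxSSmmmmm   [X -> S]
xxxxSSmmmmm ⇒ xxxxxSmmmmm   [S -> x]
xxxxxSmmmmm ⇒ xxxxxxmmmmm   [S -> x]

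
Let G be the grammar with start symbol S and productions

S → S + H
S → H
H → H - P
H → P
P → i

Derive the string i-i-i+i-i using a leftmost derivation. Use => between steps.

S => S+H   [S → S + H]
S+H => H+H   [S → H]
H+H => H-P+H   [H → H - P]
H-P+H => H-P-P+H   [H → H - P]
H-P-P+H => P-P-P+H   [H → P]
P-P-P+H => i-P-P+H   [P → i]
i-P-P+H => i-i-P+H   [P → i]
i-i-P+H => i-i-i+H   [P → i]
i-i-i+H => i-i-i+H-P   [H → H - P]
i-i-i+H-P => i-i-i+P-P   [H → P]
i-i-i+P-P => i-i-i+i-P   [P → i]
i-i-i+i-P => i-i-i+i-i   [P → i]

S => S+H => H+H => H-P+H => H-P-P+H => P-P-P+H => i-P-P+H => i-i-P+H => i-i-i+H => i-i-i+H-P => i-i-i+P-P => i-i-i+i-P => i-i-i+i-i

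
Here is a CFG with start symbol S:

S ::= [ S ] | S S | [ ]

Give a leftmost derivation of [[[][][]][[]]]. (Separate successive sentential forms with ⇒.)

S ⇒ [S]   [S ::= [ S ]]
[S] ⇒ [SS]   [S ::= S S]
[SS] ⇒ [[S]S]   [S ::= [ S ]]
[[S]S] ⇒ [[SS]S]   [S ::= S S]
[[SS]S] ⇒ [[[]S]S]   [S ::= [ ]]
[[[]S]S] ⇒ [[[]SS]S]   [S ::= S S]
[[[]SS]S] ⇒ [[[][]S]S]   [S ::= [ ]]
[[[][]S]S] ⇒ [[[][][]]S]   [S ::= [ ]]
[[[][][]]S] ⇒ [[[][][]][S]]   [S ::= [ S ]]
[[[][][]][S]] ⇒ [[[][][]][[]]]   [S ::= [ ]]

S ⇒ [S] ⇒ [SS] ⇒ [[S]S] ⇒ [[SS]S] ⇒ [[[]S]S] ⇒ [[[]SS]S] ⇒ [[[][]S]S] ⇒ [[[][][]]S] ⇒ [[[][][]][S]] ⇒ [[[][][]][[]]]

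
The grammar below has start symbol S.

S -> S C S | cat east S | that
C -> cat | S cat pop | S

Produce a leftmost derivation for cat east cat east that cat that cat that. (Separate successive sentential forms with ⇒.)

S ⇒ cat east S   [S -> cat east S]
cat east S ⇒ cat east S C S   [S -> S C S]
cat east S C S ⇒ cat east S C S C S   [S -> S C S]
cat east S C S C S ⇒ cat east cat east S C S C S   [S -> cat east S]
cat east cat east S C S C S ⇒ cat east cat east that C S C S   [S -> that]
cat east cat east that C S C S ⇒ cat east cat east that cat S C S   [C -> cat]
cat east cat east that cat S C S ⇒ cat east cat east that cat that C S   [S -> that]
cat east cat east that cat that C S ⇒ cat east cat east that cat that cat S   [C -> cat]
cat east cat east that cat that cat S ⇒ cat east cat east that cat that cat that   [S -> that]

S ⇒ cat east S ⇒ cat east S C S ⇒ cat east S C S C S ⇒ cat east cat east S C S C S ⇒ cat east cat east that C S C S ⇒ cat east cat east that cat S C S ⇒ cat east cat east that cat that C S ⇒ cat east cat east that cat that cat S ⇒ cat east cat east that cat that cat that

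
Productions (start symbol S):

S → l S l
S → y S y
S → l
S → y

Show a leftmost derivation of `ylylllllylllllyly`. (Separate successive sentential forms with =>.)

S => ySy => ylSly => ylySyly => ylylSlyly => ylyllSllyly => ylylllSlllyly => ylyllllSllllyly => ylylllllSlllllyly => ylylllllylllllyly

S => ySy   [S → y S y]
ySy => ylSly   [S → l S l]
ylSly => ylySyly   [S → y S y]
ylySyly => ylylSlyly   [S → l S l]
ylylSlyly => ylyllSllyly   [S → l S l]
ylyllSllyly => ylylllSlllyly   [S → l S l]
ylylllSlllyly => ylyllllSllllyly   [S → l S l]
ylyllllSllllyly => ylylllllSlllllyly   [S → l S l]
ylylllllSlllllyly => ylylllllylllllyly   [S → y]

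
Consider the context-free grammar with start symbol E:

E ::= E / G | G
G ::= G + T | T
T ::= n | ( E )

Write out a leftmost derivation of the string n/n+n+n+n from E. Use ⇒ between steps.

E ⇒ E/G ⇒ G/G ⇒ T/G ⇒ n/G ⇒ n/G+T ⇒ n/G+T+T ⇒ n/G+T+T+T ⇒ n/T+T+T+T ⇒ n/n+T+T+T ⇒ n/n+n+T+T ⇒ n/n+n+n+T ⇒ n/n+n+n+n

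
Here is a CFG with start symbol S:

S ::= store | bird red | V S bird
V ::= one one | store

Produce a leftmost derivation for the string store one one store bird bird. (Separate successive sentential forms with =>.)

S => V S bird => store S bird => store V S bird bird => store one one S bird bird => store one one store bird bird

S => V S bird   [S ::= V S bird]
V S bird => store S bird   [V ::= store]
store S bird => store V S bird bird   [S ::= V S bird]
store V S bird bird => store one one S bird bird   [V ::= one one]
store one one S bird bird => store one one store bird bird   [S ::= store]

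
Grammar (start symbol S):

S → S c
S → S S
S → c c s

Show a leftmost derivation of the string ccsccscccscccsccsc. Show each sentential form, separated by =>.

S => Sc => SSc => SSSc => SSSSc => ccsSSSc => ccsScSSc => ccsSScSSc => ccsScScSSc => ccsccscScSSc => ccsccscccscSSc => ccsccscccscccsSc => ccsccscccscccsccsc

S => Sc   [S → S c]
Sc => SSc   [S → S S]
SSc => SSSc   [S → S S]
SSSc => SSSSc   [S → S S]
SSSSc => ccsSSSc   [S → c c s]
ccsSSSc => ccsScSSc   [S → S c]
ccsScSSc => ccsSScSSc   [S → S S]
ccsSScSSc => ccsScScSSc   [S → S c]
ccsScScSSc => ccsccscScSSc   [S → c c s]
ccsccscScSSc => ccsccscccscSSc   [S → c c s]
ccsccscccscSSc => ccsccscccscccsSc   [S → c c s]
ccsccscccscccsSc => ccsccscccscccsccsc   [S → c c s]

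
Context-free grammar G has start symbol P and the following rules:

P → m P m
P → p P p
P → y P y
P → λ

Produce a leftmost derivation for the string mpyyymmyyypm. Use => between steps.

P=>mPm=>mpPpm=>mpyPypm=>mpyyPyypm=>mpyyyPyyypm=>mpyyymPmyyypm=>mpyyymmyyypm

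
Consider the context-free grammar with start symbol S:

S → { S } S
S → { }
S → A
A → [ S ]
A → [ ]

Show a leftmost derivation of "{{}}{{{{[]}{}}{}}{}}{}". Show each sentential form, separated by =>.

S => {S}S   [S → { S } S]
{S}S => {{}}S   [S → { }]
{{}}S => {{}}{S}S   [S → { S } S]
{{}}{S}S => {{}}{{S}S}S   [S → { S } S]
{{}}{{S}S}S => {{}}{{{S}S}S}S   [S → { S } S]
{{}}{{{S}S}S}S => {{}}{{{{S}S}S}S}S   [S → { S } S]
{{}}{{{{S}S}S}S}S => {{}}{{{{A}S}S}S}S   [S → A]
{{}}{{{{A}S}S}S}S => {{}}{{{{[]}S}S}S}S   [A → [ ]]
{{}}{{{{[]}S}S}S}S => {{}}{{{{[]}{}}S}S}S   [S → { }]
{{}}{{{{[]}{}}S}S}S => {{}}{{{{[]}{}}{}}S}S   [S → { }]
{{}}{{{{[]}{}}{}}S}S => {{}}{{{{[]}{}}{}}{}}S   [S → { }]
{{}}{{{{[]}{}}{}}{}}S => {{}}{{{{[]}{}}{}}{}}{}   [S → { }]

S=>{S}S=>{{}}S=>{{}}{S}S=>{{}}{{S}S}S=>{{}}{{{S}S}S}S=>{{}}{{{{S}S}S}S}S=>{{}}{{{{A}S}S}S}S=>{{}}{{{{[]}S}S}S}S=>{{}}{{{{[]}{}}S}S}S=>{{}}{{{{[]}{}}{}}S}S=>{{}}{{{{[]}{}}{}}{}}S=>{{}}{{{{[]}{}}{}}{}}{}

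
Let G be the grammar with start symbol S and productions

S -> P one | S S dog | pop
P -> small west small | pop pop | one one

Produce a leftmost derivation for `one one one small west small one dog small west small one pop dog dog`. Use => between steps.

S => S S dog   [S -> S S dog]
S S dog => S S dog S dog   [S -> S S dog]
S S dog S dog => P one S dog S dog   [S -> P one]
P one S dog S dog => one one one S dog S dog   [P -> one one]
one one one S dog S dog => one one one P one dog S dog   [S -> P one]
one one one P one dog S dog => one one one small west small one dog S dog   [P -> small west small]
one one one small west small one dog S dog => one one one small west small one dog S S dog dog   [S -> S S dog]
one one one small west small one dog S S dog dog => one one one small west small one dog P one S dog dog   [S -> P one]
one one one small west small one dog P one S dog dog => one one one small west small one dog small west small one S dog dog   [P -> small west small]
one one one small west small one dog small west small one S dog dog => one one one small west small one dog small west small one pop dog dog   [S -> pop]

S => S S dog => S S dog S dog => P one S dog S dog => one one one S dog S dog => one one one P one dog S dog => one one one small west small one dog S dog => one one one small west small one dog S S dog dog => one one one small west small one dog P one S dog dog => one one one small west small one dog small west small one S dog dog => one one one small west small one dog small west small one pop dog dog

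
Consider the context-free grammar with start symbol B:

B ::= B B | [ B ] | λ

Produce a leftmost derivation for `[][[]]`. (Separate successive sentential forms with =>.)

B => BB   [B ::= B B]
BB => BBB   [B ::= B B]
BBB => BBBB   [B ::= B B]
BBBB => [B]BBB   [B ::= [ B ]]
[B]BBB => []BBB   [B ::= λ]
[]BBB => [][B]BB   [B ::= [ B ]]
[][B]BB => [][BB]BB   [B ::= B B]
[][BB]BB => [][BBB]BB   [B ::= B B]
[][BBB]BB => [][[B]BB]BB   [B ::= [ B ]]
[][[B]BB]BB => [][[]BB]BB   [B ::= λ]
[][[]BB]BB => [][[]B]BB   [B ::= λ]
[][[]B]BB => [][[]]BB   [B ::= λ]
[][[]]BB => [][[]]B   [B ::= λ]
[][[]]B => [][[]]   [B ::= λ]

B=>BB=>BBB=>BBBB=>[B]BBB=>[]BBB=>[][B]BB=>[][BB]BB=>[][BBB]BB=>[][[B]BB]BB=>[][[]BB]BB=>[][[]B]BB=>[][[]]BB=>[][[]]B=>[][[]]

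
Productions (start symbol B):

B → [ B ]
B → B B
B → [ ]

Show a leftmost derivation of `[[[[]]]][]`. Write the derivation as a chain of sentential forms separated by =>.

B => BB => [B]B => [[B]]B => [[[B]]]B => [[[[]]]]B => [[[[]]]][]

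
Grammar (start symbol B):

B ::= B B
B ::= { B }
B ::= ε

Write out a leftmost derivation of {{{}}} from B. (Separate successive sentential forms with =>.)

B => {B} => {{B}} => {{BB}} => {{BBB}} => {{BBBB}} => {{{B}BBB}} => {{{}BBB}} => {{{}BB}} => {{{}B}} => {{{}}}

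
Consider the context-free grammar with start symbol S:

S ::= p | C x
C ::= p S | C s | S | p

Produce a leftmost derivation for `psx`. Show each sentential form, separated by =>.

S=>Cx=>Csx=>psx

S => Cx   [S ::= C x]
Cx => Csx   [C ::= C s]
Csx => psx   [C ::= p]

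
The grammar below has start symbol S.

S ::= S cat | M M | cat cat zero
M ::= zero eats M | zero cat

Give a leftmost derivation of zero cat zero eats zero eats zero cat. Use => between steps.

S => M M => zero cat M => zero cat zero eats M => zero cat zero eats zero eats M => zero cat zero eats zero eats zero cat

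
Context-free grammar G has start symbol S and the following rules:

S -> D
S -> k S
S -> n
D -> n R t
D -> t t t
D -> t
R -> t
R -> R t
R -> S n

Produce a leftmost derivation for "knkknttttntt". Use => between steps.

S => kS => kD => knRt => knRtt => knSntt => knkSntt => knkkSntt => knkkDntt => knkknRtntt => knkknRttntt => knkknRtttntt => knkknttttntt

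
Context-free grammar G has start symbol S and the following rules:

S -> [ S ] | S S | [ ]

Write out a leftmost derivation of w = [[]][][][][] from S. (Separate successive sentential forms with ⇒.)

S ⇒ SS ⇒ SSS ⇒ SSSS ⇒ SSSSS ⇒ [S]SSSS ⇒ [[]]SSSS ⇒ [[]][]SSS ⇒ [[]][][]SS ⇒ [[]][][][]S ⇒ [[]][][][][]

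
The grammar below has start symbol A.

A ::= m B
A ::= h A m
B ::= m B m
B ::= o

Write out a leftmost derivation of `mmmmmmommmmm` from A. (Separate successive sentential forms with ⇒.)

A⇒mB⇒mmBm⇒mmmBmm⇒mmmmBmmm⇒mmmmmBmmmm⇒mmmmmmBmmmmm⇒mmmmmmommmmm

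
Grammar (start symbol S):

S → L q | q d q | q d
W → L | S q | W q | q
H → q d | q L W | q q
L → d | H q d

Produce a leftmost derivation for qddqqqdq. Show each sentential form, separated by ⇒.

S ⇒ Lq ⇒ Hqdq ⇒ qLWqdq ⇒ qdWqdq ⇒ qdSqqdq ⇒ qdLqqqdq ⇒ qddqqqdq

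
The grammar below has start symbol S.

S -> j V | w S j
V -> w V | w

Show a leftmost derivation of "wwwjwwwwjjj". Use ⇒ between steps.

S ⇒ wSj ⇒ wwSjj ⇒ wwwSjjj ⇒ wwwjVjjj ⇒ wwwjwVjjj ⇒ wwwjwwVjjj ⇒ wwwjwwwVjjj ⇒ wwwjwwwwjjj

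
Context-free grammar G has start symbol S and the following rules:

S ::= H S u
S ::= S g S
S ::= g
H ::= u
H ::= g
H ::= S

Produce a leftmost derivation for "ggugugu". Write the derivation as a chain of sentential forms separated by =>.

S => HSu   [S ::= H S u]
HSu => SSu   [H ::= S]
SSu => HSuSu   [S ::= H S u]
HSuSu => SSuSu   [H ::= S]
SSuSu => HSuSuSu   [S ::= H S u]
HSuSuSu => gSuSuSu   [H ::= g]
gSuSuSu => gguSuSu   [S ::= g]
gguSuSu => gguguSu   [S ::= g]
gguguSu => ggugugu   [S ::= g]

S => HSu => SSu => HSuSu => SSuSu => HSuSuSu => gSuSuSu => gguSuSu => gguguSu => ggugugu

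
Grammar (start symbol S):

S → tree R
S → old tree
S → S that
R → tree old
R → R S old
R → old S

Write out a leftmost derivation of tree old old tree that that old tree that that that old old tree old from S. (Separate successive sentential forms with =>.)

S => tree R   [S → tree R]
tree R => tree R S old   [R → R S old]
tree R S old => tree R S old S old   [R → R S old]
tree R S old S old => tree old S S old S old   [R → old S]
tree old S S old S old => tree old S that S old S old   [S → S that]
tree old S that S old S old => tree old S that that S old S old   [S → S that]
tree old S that that S old S old => tree old old tree that that S old S old   [S → old tree]
tree old old tree that that S old S old => tree old old tree that that S that old S old   [S → S that]
tree old old tree that that S that old S old => tree old old tree that that S that that old S old   [S → S that]
tree old old tree that that S that that old S old => tree old old tree that that S that that that old S old   [S → S that]
tree old old tree that that S that that that old S old => tree old old tree that that old tree that that that old S old   [S → old tree]
tree old old tree that that old tree that that that old S old => tree old old tree that that old tree that that that old old tree old   [S → old tree]

S => tree R => tree R S old => tree R S old S old => tree old S S old S old => tree old S that S old S old => tree old S that that S old S old => tree old old tree that that S old S old => tree old old tree that that S that old S old => tree old old tree that that S that that old S old => tree old old tree that that S that that that old S old => tree old old tree that that old tree that that that old S old => tree old old tree that that old tree that that that old old tree old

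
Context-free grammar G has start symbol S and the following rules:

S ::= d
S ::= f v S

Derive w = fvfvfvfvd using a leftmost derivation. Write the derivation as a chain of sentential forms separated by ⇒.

S ⇒ fvS ⇒ fvfvS ⇒ fvfvfvS ⇒ fvfvfvfvS ⇒ fvfvfvfvd

S ⇒ fvS   [S ::= f v S]
fvS ⇒ fvfvS   [S ::= f v S]
fvfvS ⇒ fvfvfvS   [S ::= f v S]
fvfvfvS ⇒ fvfvfvfvS   [S ::= f v S]
fvfvfvfvS ⇒ fvfvfvfvd   [S ::= d]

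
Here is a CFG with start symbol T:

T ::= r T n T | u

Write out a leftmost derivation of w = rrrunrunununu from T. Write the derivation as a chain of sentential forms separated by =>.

T=>rTnT=>rrTnTnT=>rrrTnTnTnT=>rrrunTnTnT=>rrrunrTnTnTnT=>rrrunrunTnTnT=>rrrunrununTnT=>rrrunrunununT=>rrrunrunununu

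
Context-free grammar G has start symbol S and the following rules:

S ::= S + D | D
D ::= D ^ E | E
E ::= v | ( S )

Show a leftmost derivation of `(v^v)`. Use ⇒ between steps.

S ⇒ D   [S ::= D]
D ⇒ E   [D ::= E]
E ⇒ (S)   [E ::= ( S )]
(S) ⇒ (D)   [S ::= D]
(D) ⇒ (D^E)   [D ::= D ^ E]
(D^E) ⇒ (E^E)   [D ::= E]
(E^E) ⇒ (v^E)   [E ::= v]
(v^E) ⇒ (v^v)   [E ::= v]

S⇒D⇒E⇒(S)⇒(D)⇒(D^E)⇒(E^E)⇒(v^E)⇒(v^v)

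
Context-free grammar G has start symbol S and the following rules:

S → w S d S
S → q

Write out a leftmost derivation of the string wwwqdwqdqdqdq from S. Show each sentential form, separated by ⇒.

S ⇒ wSdS ⇒ wwSdSdS ⇒ wwwSdSdSdS ⇒ wwwqdSdSdS ⇒ wwwqdwSdSdSdS ⇒ wwwqdwqdSdSdS ⇒ wwwqdwqdqdSdS ⇒ wwwqdwqdqdqdS ⇒ wwwqdwqdqdqdq

S ⇒ wSdS   [S → w S d S]
wSdS ⇒ wwSdSdS   [S → w S d S]
wwSdSdS ⇒ wwwSdSdSdS   [S → w S d S]
wwwSdSdSdS ⇒ wwwqdSdSdS   [S → q]
wwwqdSdSdS ⇒ wwwqdwSdSdSdS   [S → w S d S]
wwwqdwSdSdSdS ⇒ wwwqdwqdSdSdS   [S → q]
wwwqdwqdSdSdS ⇒ wwwqdwqdqdSdS   [S → q]
wwwqdwqdqdSdS ⇒ wwwqdwqdqdqdS   [S → q]
wwwqdwqdqdqdS ⇒ wwwqdwqdqdqdq   [S → q]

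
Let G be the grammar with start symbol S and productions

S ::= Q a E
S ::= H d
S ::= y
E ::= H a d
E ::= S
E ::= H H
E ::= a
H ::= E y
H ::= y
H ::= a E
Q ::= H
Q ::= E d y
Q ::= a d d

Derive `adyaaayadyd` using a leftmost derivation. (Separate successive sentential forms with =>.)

S=>QaE=>EdyaE=>adyaE=>adyaS=>adyaHd=>adyaaEd=>adyaaHHd=>adyaaaEHd=>adyaaaHadHd=>adyaaayadHd=>adyaaayadyd

S => QaE   [S ::= Q a E]
QaE => EdyaE   [Q ::= E d y]
EdyaE => adyaE   [E ::= a]
adyaE => adyaS   [E ::= S]
adyaS => adyaHd   [S ::= H d]
adyaHd => adyaaEd   [H ::= a E]
adyaaEd => adyaaHHd   [E ::= H H]
adyaaHHd => adyaaaEHd   [H ::= a E]
adyaaaEHd => adyaaaHadHd   [E ::= H a d]
adyaaaHadHd => adyaaayadHd   [H ::= y]
adyaaayadHd => adyaaayadyd   [H ::= y]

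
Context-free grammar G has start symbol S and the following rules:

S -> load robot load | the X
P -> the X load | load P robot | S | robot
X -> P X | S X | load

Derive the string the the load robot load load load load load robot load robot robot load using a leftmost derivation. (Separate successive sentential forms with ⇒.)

S ⇒ the X ⇒ the S X ⇒ the the X X ⇒ the the S X X ⇒ the the load robot load X X ⇒ the the load robot load load X ⇒ the the load robot load load P X ⇒ the the load robot load load load P robot X ⇒ the the load robot load load load load P robot robot X ⇒ the the load robot load load load load S robot robot X ⇒ the the load robot load load load load load robot load robot robot X ⇒ the the load robot load load load load load robot load robot robot load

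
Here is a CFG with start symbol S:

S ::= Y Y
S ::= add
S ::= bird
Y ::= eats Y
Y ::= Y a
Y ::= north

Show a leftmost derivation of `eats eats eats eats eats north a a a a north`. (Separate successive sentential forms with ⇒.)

S ⇒ Y Y   [S ::= Y Y]
Y Y ⇒ Y a Y   [Y ::= Y a]
Y a Y ⇒ Y a a Y   [Y ::= Y a]
Y a a Y ⇒ eats Y a a Y   [Y ::= eats Y]
eats Y a a Y ⇒ eats eats Y a a Y   [Y ::= eats Y]
eats eats Y a a Y ⇒ eats eats Y a a a Y   [Y ::= Y a]
eats eats Y a a a Y ⇒ eats eats eats Y a a a Y   [Y ::= eats Y]
eats eats eats Y a a a Y ⇒ eats eats eats eats Y a a a Y   [Y ::= eats Y]
eats eats eats eats Y a a a Y ⇒ eats eats eats eats Y a a a a Y   [Y ::= Y a]
eats eats eats eats Y a a a a Y ⇒ eats eats eats eats eats Y a a a a Y   [Y ::= eats Y]
eats eats eats eats eats Y a a a a Y ⇒ eats eats eats eats eats north a a a a Y   [Y ::= north]
eats eats eats eats eats north a a a a Y ⇒ eats eats eats eats eats north a a a a north   [Y ::= north]

S ⇒ Y Y ⇒ Y a Y ⇒ Y a a Y ⇒ eats Y a a Y ⇒ eats eats Y a a Y ⇒ eats eats Y a a a Y ⇒ eats eats eats Y a a a Y ⇒ eats eats eats eats Y a a a Y ⇒ eats eats eats eats Y a a a a Y ⇒ eats eats eats eats eats Y a a a a Y ⇒ eats eats eats eats eats north a a a a Y ⇒ eats eats eats eats eats north a a a a north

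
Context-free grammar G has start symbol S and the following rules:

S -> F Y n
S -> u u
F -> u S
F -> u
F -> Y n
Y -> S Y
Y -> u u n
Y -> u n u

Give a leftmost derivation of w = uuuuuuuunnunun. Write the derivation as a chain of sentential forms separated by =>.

S => FYn => uSYn => uFYnYn => uuSYnYn => uuuuYnYn => uuuuSYnYn => uuuuuuYnYn => uuuuuuuunnYn => uuuuuuuunnunun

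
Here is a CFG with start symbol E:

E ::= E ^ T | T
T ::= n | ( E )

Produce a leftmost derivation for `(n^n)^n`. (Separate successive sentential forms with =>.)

E => E^T   [E ::= E ^ T]
E^T => T^T   [E ::= T]
T^T => (E)^T   [T ::= ( E )]
(E)^T => (E^T)^T   [E ::= E ^ T]
(E^T)^T => (T^T)^T   [E ::= T]
(T^T)^T => (n^T)^T   [T ::= n]
(n^T)^T => (n^n)^T   [T ::= n]
(n^n)^T => (n^n)^n   [T ::= n]

E => E^T => T^T => (E)^T => (E^T)^T => (T^T)^T => (n^T)^T => (n^n)^T => (n^n)^n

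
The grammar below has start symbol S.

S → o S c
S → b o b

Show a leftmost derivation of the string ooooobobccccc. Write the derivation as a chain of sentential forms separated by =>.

S => oSc   [S → o S c]
oSc => ooScc   [S → o S c]
ooScc => oooSccc   [S → o S c]
oooSccc => ooooScccc   [S → o S c]
ooooScccc => oooooSccccc   [S → o S c]
oooooSccccc => ooooobobccccc   [S → b o b]

S=>oSc=>ooScc=>oooSccc=>ooooScccc=>oooooSccccc=>ooooobobccccc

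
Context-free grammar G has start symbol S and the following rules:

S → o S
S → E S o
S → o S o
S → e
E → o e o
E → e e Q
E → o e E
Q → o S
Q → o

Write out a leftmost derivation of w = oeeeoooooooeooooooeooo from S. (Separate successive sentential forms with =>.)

S => ESo   [S → E S o]
ESo => oeESo   [E → o e E]
oeESo => oeeeQSo   [E → e e Q]
oeeeQSo => oeeeoSSo   [Q → o S]
oeeeoSSo => oeeeooSSo   [S → o S]
oeeeooSSo => oeeeoooSoSo   [S → o S o]
oeeeoooSoSo => oeeeooooSooSo   [S → o S o]
oeeeooooSooSo => oeeeoooooSooSo   [S → o S]
oeeeoooooSooSo => oeeeooooooSoooSo   [S → o S o]
oeeeooooooSoooSo => oeeeoooooooSooooSo   [S → o S o]
oeeeoooooooSooooSo => oeeeoooooooeooooSo   [S → e]
oeeeoooooooeooooSo => oeeeoooooooeoooooSoo   [S → o S o]
oeeeoooooooeoooooSoo => oeeeoooooooeooooooSooo   [S → o S o]
oeeeoooooooeooooooSooo => oeeeoooooooeooooooeooo   [S → e]

S => ESo => oeESo => oeeeQSo => oeeeoSSo => oeeeooSSo => oeeeoooSoSo => oeeeooooSooSo => oeeeoooooSooSo => oeeeooooooSoooSo => oeeeoooooooSooooSo => oeeeoooooooeooooSo => oeeeoooooooeoooooSoo => oeeeoooooooeooooooSooo => oeeeoooooooeooooooeooo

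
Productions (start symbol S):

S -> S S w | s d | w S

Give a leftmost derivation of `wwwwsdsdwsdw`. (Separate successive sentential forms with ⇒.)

S ⇒ wS ⇒ wSSw ⇒ wwSSw ⇒ wwwSSw ⇒ wwwSSwSw ⇒ wwwwSSwSw ⇒ wwwwsdSwSw ⇒ wwwwsdsdwSw ⇒ wwwwsdsdwsdw

S ⇒ wS   [S -> w S]
wS ⇒ wSSw   [S -> S S w]
wSSw ⇒ wwSSw   [S -> w S]
wwSSw ⇒ wwwSSw   [S -> w S]
wwwSSw ⇒ wwwSSwSw   [S -> S S w]
wwwSSwSw ⇒ wwwwSSwSw   [S -> w S]
wwwwSSwSw ⇒ wwwwsdSwSw   [S -> s d]
wwwwsdSwSw ⇒ wwwwsdsdwSw   [S -> s d]
wwwwsdsdwSw ⇒ wwwwsdsdwsdw   [S -> s d]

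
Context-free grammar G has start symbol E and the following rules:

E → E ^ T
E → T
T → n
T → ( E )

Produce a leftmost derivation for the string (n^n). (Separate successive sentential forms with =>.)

E => T => (E) => (E^T) => (T^T) => (n^T) => (n^n)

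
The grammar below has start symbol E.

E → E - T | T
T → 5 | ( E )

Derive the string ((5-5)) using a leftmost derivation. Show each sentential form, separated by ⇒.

E⇒T⇒(E)⇒(T)⇒((E))⇒((E-T))⇒((T-T))⇒((5-T))⇒((5-5))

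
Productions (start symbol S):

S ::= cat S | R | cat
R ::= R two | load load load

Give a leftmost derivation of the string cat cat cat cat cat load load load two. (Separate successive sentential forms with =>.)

S => cat S => cat cat S => cat cat cat S => cat cat cat cat S => cat cat cat cat cat S => cat cat cat cat cat R => cat cat cat cat cat R two => cat cat cat cat cat load load load two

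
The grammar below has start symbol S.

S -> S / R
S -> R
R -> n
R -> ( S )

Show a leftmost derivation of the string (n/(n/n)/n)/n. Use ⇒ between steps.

S ⇒ S/R   [S -> S / R]
S/R ⇒ R/R   [S -> R]
R/R ⇒ (S)/R   [R -> ( S )]
(S)/R ⇒ (S/R)/R   [S -> S / R]
(S/R)/R ⇒ (S/R/R)/R   [S -> S / R]
(S/R/R)/R ⇒ (R/R/R)/R   [S -> R]
(R/R/R)/R ⇒ (n/R/R)/R   [R -> n]
(n/R/R)/R ⇒ (n/(S)/R)/R   [R -> ( S )]
(n/(S)/R)/R ⇒ (n/(S/R)/R)/R   [S -> S / R]
(n/(S/R)/R)/R ⇒ (n/(R/R)/R)/R   [S -> R]
(n/(R/R)/R)/R ⇒ (n/(n/R)/R)/R   [R -> n]
(n/(n/R)/R)/R ⇒ (n/(n/n)/R)/R   [R -> n]
(n/(n/n)/R)/R ⇒ (n/(n/n)/n)/R   [R -> n]
(n/(n/n)/n)/R ⇒ (n/(n/n)/n)/n   [R -> n]

S⇒S/R⇒R/R⇒(S)/R⇒(S/R)/R⇒(S/R/R)/R⇒(R/R/R)/R⇒(n/R/R)/R⇒(n/(S)/R)/R⇒(n/(S/R)/R)/R⇒(n/(R/R)/R)/R⇒(n/(n/R)/R)/R⇒(n/(n/n)/R)/R⇒(n/(n/n)/n)/R⇒(n/(n/n)/n)/n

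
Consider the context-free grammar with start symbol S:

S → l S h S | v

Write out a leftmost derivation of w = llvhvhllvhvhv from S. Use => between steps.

S => lShS   [S → l S h S]
lShS => llShShS   [S → l S h S]
llShShS => llvhShS   [S → v]
llvhShS => llvhvhS   [S → v]
llvhvhS => llvhvhlShS   [S → l S h S]
llvhvhlShS => llvhvhllShShS   [S → l S h S]
llvhvhllShShS => llvhvhllvhShS   [S → v]
llvhvhllvhShS => llvhvhllvhvhS   [S → v]
llvhvhllvhvhS => llvhvhllvhvhv   [S → v]

S=>lShS=>llShShS=>llvhShS=>llvhvhS=>llvhvhlShS=>llvhvhllShShS=>llvhvhllvhShS=>llvhvhllvhvhS=>llvhvhllvhvhv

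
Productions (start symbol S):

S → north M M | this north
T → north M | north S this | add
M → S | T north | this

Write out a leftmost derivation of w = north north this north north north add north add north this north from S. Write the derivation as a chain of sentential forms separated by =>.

S => north M M   [S → north M M]
north M M => north T north M   [M → T north]
north T north M => north north M north M   [T → north M]
north north M north M => north north this north M   [M → this]
north north this north M => north north this north T north   [M → T north]
north north this north T north => north north this north north S this north   [T → north S this]
north north this north north S this north => north north this north north north M M this north   [S → north M M]
north north this north north north M M this north => north north this north north north T north M this north   [M → T north]
north north this north north north T north M this north => north north this north north north add north M this north   [T → add]
north north this north north north add north M this north => north north this north north north add north T north this north   [M → T north]
north north this north north north add north T north this north => north north this north north north add north add north this north   [T → add]

S => north M M => north T north M => north north M north M => north north this north M => north north this north T north => north north this north north S this north => north north this north north north M M this north => north north this north north north T north M this north => north north this north north north add north M this north => north north this north north north add north T north this north => north north this north north north add north add north this north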